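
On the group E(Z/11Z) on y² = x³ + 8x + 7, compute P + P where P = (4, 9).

(1, 4)

tangent at (4, 9): λ = (3·4² + 8)/(2·9) ≡ 1/7. 7⁻¹ ≡ 8 (mod 11), so λ ≡ 1·8 ≡ 8.
  x = λ² - 4 - 4 = 64 - 8 ≡ 1; y = λ·(4 - 1) - 9 ≡ 4. → (1, 4)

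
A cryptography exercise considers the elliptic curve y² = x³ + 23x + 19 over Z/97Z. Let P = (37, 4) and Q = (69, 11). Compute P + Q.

(37, 4) + (69, 11). λ = (11 - 4)/(69 - 37) ≡ 7/32 mod 97. 32⁻¹ ≡ 94 (mod 97), so λ ≡ 76.
  x = λ² - 37 - 69 = 5776 - 106 ≡ 44; y = λ·(37 - 44) - 4 ≡ 46. → (44, 46)

(44, 46)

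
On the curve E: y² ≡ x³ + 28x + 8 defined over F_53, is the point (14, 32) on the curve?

y² = 32² ≡ 17; x³ + 28x + 8 = 3144 ≡ 17 (mod 53). 17 = 17.

yes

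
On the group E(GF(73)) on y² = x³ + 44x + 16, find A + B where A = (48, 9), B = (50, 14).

(48, 9) + (50, 14). λ = (14 - 9)/(50 - 48) ≡ 5/2 mod 73. 2⁻¹ ≡ 37 (mod 73), so λ ≡ 39.
  x = λ² - 48 - 50 = 1521 - 98 ≡ 36; y = λ·(48 - 36) - 9 ≡ 21. → (36, 21)

(36, 21)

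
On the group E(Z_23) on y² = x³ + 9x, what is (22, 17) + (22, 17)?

tangent at (22, 17): λ = (3·22² + 9)/(2·17) ≡ 12/11. 11⁻¹ ≡ 21 (mod 23), so λ ≡ 12·21 ≡ 22.
  x = λ² - 22 - 22 = 484 - 44 ≡ 3; y = λ·(22 - 3) - 17 ≡ 10. → (3, 10)

(3, 10)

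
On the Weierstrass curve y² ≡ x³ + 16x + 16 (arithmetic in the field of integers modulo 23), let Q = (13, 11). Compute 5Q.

(4, 12)

Repeated addition: build up to 5Q.
2Q: tangent at (13, 11): λ = (3·13² + 16)/(2·11) ≡ 17/22. 22⁻¹ ≡ 22 (mod 23), so λ ≡ 17·22 ≡ 6.
  x = λ² - 13 - 13 = 36 - 26 ≡ 10; y = λ·(13 - 10) - 11 ≡ 7. → (10, 7)
3Q: (10, 7) + (13, 11). λ = (11 - 7)/(13 - 10) ≡ 4/3 mod 23. 3⁻¹ ≡ 8 (mod 23), so λ ≡ 9.
  x = λ² - 10 - 13 = 81 - 23 ≡ 12; y = λ·(10 - 12) - 7 ≡ 21. → (12, 21)
4Q: (12, 21) + (13, 11). λ = (11 - 21)/(13 - 12) ≡ 13/1 mod 23. 1⁻¹ ≡ 1 (mod 23), so λ ≡ 13.
  x = λ² - 12 - 13 = 169 - 25 ≡ 6; y = λ·(12 - 6) - 21 ≡ 11. → (6, 11)
5Q: (6, 11) + (13, 11). λ = (11 - 11)/(13 - 6) ≡ 0/7 mod 23. 7⁻¹ ≡ 10 (mod 23) since 7·10 = 70 ≡ 1, so λ ≡ 0.
  x = λ² - 6 - 13 = 0 - 19 ≡ 4; y = λ·(6 - 4) - 11 ≡ 12. → (4, 12)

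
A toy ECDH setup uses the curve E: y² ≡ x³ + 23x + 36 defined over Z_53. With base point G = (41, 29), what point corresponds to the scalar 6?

(41, 29)

Repeated addition: build up to 6G.
2G: tangent at (41, 29): λ = (3·41² + 23)/(2·29) ≡ 31/5. 5⁻¹ ≡ 32 (mod 53), so λ ≡ 31·32 ≡ 38.
  x = λ² - 41 - 41 = 1444 - 82 ≡ 37; y = λ·(41 - 37) - 29 ≡ 17. → (37, 17)
3G: (37, 17) + (41, 29). λ = (29 - 17)/(41 - 37) ≡ 12/4 mod 53. 4⁻¹ ≡ 40 (mod 53), so λ ≡ 3.
  x = λ² - 37 - 41 = 9 - 78 ≡ 37; y = λ·(37 - 37) - 17 ≡ 36. → (37, 36)
4G: (37, 36) + (41, 29). λ = (29 - 36)/(41 - 37) ≡ 46/4 mod 53. 4⁻¹ ≡ 40 (mod 53), so λ ≡ 38.
  x = λ² - 37 - 41 = 1444 - 78 ≡ 41; y = λ·(37 - 41) - 36 ≡ 24. → (41, 24)
5G: (41, 24) + (41, 29): same x and y₁ ≡ -y₂, so the sum is 𝒪.
6G: 𝒪 + (41, 29) = (41, 29) (identity).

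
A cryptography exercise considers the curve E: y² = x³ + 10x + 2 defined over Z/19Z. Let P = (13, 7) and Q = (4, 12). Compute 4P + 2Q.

(10, 0)

First 4P:
Repeated addition: build up to 4P.
2P: tangent at (13, 7): λ = (3·13² + 10)/(2·7) ≡ 4/14. 14⁻¹ ≡ 15 (mod 19), so λ ≡ 4·15 ≡ 3.
  x = λ² - 13 - 13 = 9 - 26 ≡ 2; y = λ·(13 - 2) - 7 ≡ 7. → (2, 7)
3P: (2, 7) + (13, 7). λ = (7 - 7)/(13 - 2) ≡ 0/11 mod 19. 11⁻¹ ≡ 7 (mod 19), so λ ≡ 0.
  x = λ² - 2 - 13 = 0 - 15 ≡ 4; y = λ·(2 - 4) - 7 ≡ 12. → (4, 12)
4P: (4, 12) + (13, 7). λ = (7 - 12)/(13 - 4) ≡ 14/9 mod 19. 9⁻¹ ≡ 17 (mod 19), so λ ≡ 10.
  x = λ² - 4 - 13 = 100 - 17 ≡ 7; y = λ·(4 - 7) - 12 ≡ 15. → (7, 15)
4P = (7, 15).
Next 2Q:
Repeated addition: build up to 2Q.
2Q: tangent at (4, 12): λ = (3·4² + 10)/(2·12) ≡ 1/5. 5⁻¹ ≡ 4 (mod 19) since 5·4 = 20 ≡ 1, so λ ≡ 1·4 ≡ 4.
  x = λ² - 4 - 4 = 16 - 8 ≡ 8; y = λ·(4 - 8) - 12 ≡ 10. → (8, 10)
2Q = (8, 10).
Finally 4P + 2Q:
(7, 15) + (8, 10). λ = (10 - 15)/(8 - 7) ≡ 14/1 mod 19. 1⁻¹ ≡ 1 (mod 19), so λ ≡ 14.
  x = λ² - 7 - 8 = 196 - 15 ≡ 10; y = λ·(7 - 10) - 15 ≡ 0. → (10, 0)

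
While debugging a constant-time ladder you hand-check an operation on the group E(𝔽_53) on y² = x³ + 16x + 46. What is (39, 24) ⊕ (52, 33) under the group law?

(39, 29)

(39, 24) + (52, 33). λ = (33 - 24)/(52 - 39) ≡ 9/13 mod 53. 13⁻¹ ≡ 49 (mod 53), so λ ≡ 17.
  x = λ² - 39 - 52 = 289 - 91 ≡ 39; y = λ·(39 - 39) - 24 ≡ 29. → (39, 29)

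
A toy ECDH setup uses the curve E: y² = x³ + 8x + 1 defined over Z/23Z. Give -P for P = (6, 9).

-(6, 9) = (6, -9 mod 23) = (6, 14).

(6, 14)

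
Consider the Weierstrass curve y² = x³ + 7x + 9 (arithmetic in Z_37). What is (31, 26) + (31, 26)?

(5, 13)

tangent at (31, 26): λ = (3·31² + 7)/(2·26) ≡ 4/15. 15⁻¹ ≡ 5 (mod 37), so λ ≡ 4·5 ≡ 20.
  x = λ² - 31 - 31 = 400 - 62 ≡ 5; y = λ·(31 - 5) - 26 ≡ 13. → (5, 13)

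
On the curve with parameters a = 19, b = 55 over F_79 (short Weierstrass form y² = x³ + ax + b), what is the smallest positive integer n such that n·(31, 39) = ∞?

2P: tangent at (31, 39): λ = (3·31² + 19)/(2·39) ≡ 58/78. 78⁻¹ ≡ 78 (mod 79) since 78·78 = 6084 ≡ 1, so λ ≡ 58·78 ≡ 21.
  x = λ² - 31 - 31 = 441 - 62 ≡ 63; y = λ·(31 - 63) - 39 ≡ 0. → (63, 0)
3P: (63, 0) + (31, 39). λ = (39 - 0)/(31 - 63) ≡ 39/47 mod 79. 47⁻¹ ≡ 37 (mod 79) since 47·37 = 1739 ≡ 1, so λ ≡ 21.
  x = λ² - 63 - 31 = 441 - 94 ≡ 31; y = λ·(63 - 31) - 0 ≡ 40. → (31, 40)
4P: (31, 40) + (31, 39): same x and y₁ ≡ -y₂, so the sum is ∞.
4P = ∞, so the order is 4.

4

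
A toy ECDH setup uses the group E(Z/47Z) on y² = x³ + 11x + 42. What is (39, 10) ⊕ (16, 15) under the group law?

(39, 10) + (16, 15). λ = (15 - 10)/(16 - 39) ≡ 5/24 mod 47. 24⁻¹ ≡ 2 (mod 47), so λ ≡ 10.
  x = λ² - 39 - 16 = 100 - 55 ≡ 45; y = λ·(39 - 45) - 10 ≡ 24. → (45, 24)

(45, 24)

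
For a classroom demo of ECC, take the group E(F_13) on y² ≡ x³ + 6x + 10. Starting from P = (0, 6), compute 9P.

Double-and-add on 9 = (1001)₂. Start with P = (0, 6) for the leading 1-bit.
double: tangent at (0, 6): λ = (3·0² + 6)/(2·6) ≡ 6/12. 12⁻¹ ≡ 12 (mod 13), so λ ≡ 6·12 ≡ 7.
  x = λ² - 0 - 0 = 49 - 0 ≡ 10; y = λ·(0 - 10) - 6 ≡ 2. → (10, 2)
double: tangent at (10, 2): λ = (3·10² + 6)/(2·2) ≡ 7/4. 4⁻¹ ≡ 10 (mod 13) since 4·10 = 40 ≡ 1, so λ ≡ 7·10 ≡ 5.
  x = λ² - 10 - 10 = 25 - 20 ≡ 5; y = λ·(10 - 5) - 2 ≡ 10. → (5, 10)
double: tangent at (5, 10): λ = (3·5² + 6)/(2·10) ≡ 3/7. 7⁻¹ ≡ 2 (mod 13) since 7·2 = 14 ≡ 1, so λ ≡ 3·2 ≡ 6.
  x = λ² - 5 - 5 = 36 - 10 ≡ 0; y = λ·(5 - 0) - 10 ≡ 7. → (0, 7)
add P: (0, 7) + (0, 6): same x and y₁ ≡ -y₂, so the sum is O.

O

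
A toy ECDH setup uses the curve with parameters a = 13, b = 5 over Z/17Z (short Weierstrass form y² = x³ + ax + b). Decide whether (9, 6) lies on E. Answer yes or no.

y² = 6² ≡ 2; x³ + 13x + 5 = 851 ≡ 1 (mod 17). 2 ≠ 1.

no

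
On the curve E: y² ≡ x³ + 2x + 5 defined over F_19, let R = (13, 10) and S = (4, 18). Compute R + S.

(11, 3)

(13, 10) + (4, 18). λ = (18 - 10)/(4 - 13) ≡ 8/10 mod 19. 10⁻¹ ≡ 2 (mod 19), so λ ≡ 16.
  x = λ² - 13 - 4 = 256 - 17 ≡ 11; y = λ·(13 - 11) - 10 ≡ 3. → (11, 3)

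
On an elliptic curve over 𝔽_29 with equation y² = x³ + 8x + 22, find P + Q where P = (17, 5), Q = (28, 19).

(17, 5) + (28, 19). λ = (19 - 5)/(28 - 17) ≡ 14/11 mod 29. 11⁻¹ ≡ 8 (mod 29) since 11·8 = 88 ≡ 1, so λ ≡ 25.
  x = λ² - 17 - 28 = 625 - 45 ≡ 0; y = λ·(17 - 0) - 5 ≡ 14. → (0, 14)

(0, 14)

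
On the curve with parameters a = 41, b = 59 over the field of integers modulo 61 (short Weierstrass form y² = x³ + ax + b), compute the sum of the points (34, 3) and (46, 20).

(34, 3) + (46, 20). λ = (20 - 3)/(46 - 34) ≡ 17/12 mod 61. 12⁻¹ ≡ 56 (mod 61), so λ ≡ 37.
  x = λ² - 34 - 46 = 1369 - 80 ≡ 8; y = λ·(34 - 8) - 3 ≡ 44. → (8, 44)

(8, 44)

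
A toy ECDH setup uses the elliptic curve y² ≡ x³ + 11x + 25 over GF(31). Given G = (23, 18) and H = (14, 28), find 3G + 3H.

(11, 19)

First 3G:
Repeated addition: build up to 3G.
2G: tangent at (23, 18): λ = (3·23² + 11)/(2·18) ≡ 17/5. 5⁻¹ ≡ 25 (mod 31) since 5·25 = 125 ≡ 1, so λ ≡ 17·25 ≡ 22.
  x = λ² - 23 - 23 = 484 - 46 ≡ 4; y = λ·(23 - 4) - 18 ≡ 28. → (4, 28)
3G: (4, 28) + (23, 18). λ = (18 - 28)/(23 - 4) ≡ 21/19 mod 31. 19⁻¹ ≡ 18 (mod 31), so λ ≡ 6.
  x = λ² - 4 - 23 = 36 - 27 ≡ 9; y = λ·(4 - 9) - 28 ≡ 4. → (9, 4)
3G = (9, 4).
Next 3H:
Repeated addition: build up to 3H.
2H: tangent at (14, 28): λ = (3·14² + 11)/(2·28) ≡ 10/25. 25⁻¹ ≡ 5 (mod 31), so λ ≡ 10·5 ≡ 19.
  x = λ² - 14 - 14 = 361 - 28 ≡ 23; y = λ·(14 - 23) - 28 ≡ 18. → (23, 18)
3H: (23, 18) + (14, 28). λ = (28 - 18)/(14 - 23) ≡ 10/22 mod 31. 22⁻¹ ≡ 24 (mod 31) since 22·24 = 528 ≡ 1, so λ ≡ 23.
  x = λ² - 23 - 14 = 529 - 37 ≡ 27; y = λ·(23 - 27) - 18 ≡ 14. → (27, 14)
3H = (27, 14).
Finally 3G + 3H:
(9, 4) + (27, 14). λ = (14 - 4)/(27 - 9) ≡ 10/18 mod 31. 18⁻¹ ≡ 19 (mod 31) since 18·19 = 342 ≡ 1, so λ ≡ 4.
  x = λ² - 9 - 27 = 16 - 36 ≡ 11; y = λ·(9 - 11) - 4 ≡ 19. → (11, 19)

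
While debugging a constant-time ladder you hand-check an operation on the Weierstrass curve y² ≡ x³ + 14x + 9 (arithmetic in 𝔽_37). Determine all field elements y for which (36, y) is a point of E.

x³ + 14x + 9 = 47169 ≡ 31 (mod 37).
31 is a non-residue mod 37; no y exists.

none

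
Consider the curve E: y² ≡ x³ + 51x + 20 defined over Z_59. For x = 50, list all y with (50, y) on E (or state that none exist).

22, 37

x³ + 51x + 20 = 127570 ≡ 12 (mod 59).
Square roots of 12 mod 59: 22 and 37 (since 22² = 484 ≡ 12).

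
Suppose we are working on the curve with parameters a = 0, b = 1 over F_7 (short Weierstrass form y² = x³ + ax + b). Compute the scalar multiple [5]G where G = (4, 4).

(4, 3)

Repeated addition: build up to 5G.
2G: tangent at (4, 4): λ = (3·4² + 0)/(2·4) ≡ 6/1. 1⁻¹ ≡ 1 (mod 7) since 1·1 = 1 ≡ 1, so λ ≡ 6·1 ≡ 6.
  x = λ² - 4 - 4 = 36 - 8 ≡ 0; y = λ·(4 - 0) - 4 ≡ 6. → (0, 6)
3G: (0, 6) + (4, 4). λ = (4 - 6)/(4 - 0) ≡ 5/4 mod 7. 4⁻¹ ≡ 2 (mod 7), so λ ≡ 3.
  x = λ² - 0 - 4 = 9 - 4 ≡ 5; y = λ·(0 - 5) - 6 ≡ 0. → (5, 0)
4G: (5, 0) + (4, 4). λ = (4 - 0)/(4 - 5) ≡ 4/6 mod 7. 6⁻¹ ≡ 6 (mod 7) since 6·6 = 36 ≡ 1, so λ ≡ 3.
  x = λ² - 5 - 4 = 9 - 9 ≡ 0; y = λ·(5 - 0) - 0 ≡ 1. → (0, 1)
5G: (0, 1) + (4, 4). λ = (4 - 1)/(4 - 0) ≡ 3/4 mod 7. 4⁻¹ ≡ 2 (mod 7), so λ ≡ 6.
  x = λ² - 0 - 4 = 36 - 4 ≡ 4; y = λ·(0 - 4) - 1 ≡ 3. → (4, 3)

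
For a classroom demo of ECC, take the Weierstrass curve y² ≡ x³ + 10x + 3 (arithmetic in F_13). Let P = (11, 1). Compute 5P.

Double-and-add on 5 = (101)₂. Start with P = (11, 1) for the leading 1-bit.
double: tangent at (11, 1): λ = (3·11² + 10)/(2·1) ≡ 9/2. 2⁻¹ ≡ 7 (mod 13), so λ ≡ 9·7 ≡ 11.
  x = λ² - 11 - 11 = 121 - 22 ≡ 8; y = λ·(11 - 8) - 1 ≡ 6. → (8, 6)
double: tangent at (8, 6): λ = (3·8² + 10)/(2·6) ≡ 7/12. 12⁻¹ ≡ 12 (mod 13) since 12·12 = 144 ≡ 1, so λ ≡ 7·12 ≡ 6.
  x = λ² - 8 - 8 = 36 - 16 ≡ 7; y = λ·(8 - 7) - 6 ≡ 0. → (7, 0)
add P: (7, 0) + (11, 1). λ = (1 - 0)/(11 - 7) ≡ 1/4 mod 13. 4⁻¹ ≡ 10 (mod 13), so λ ≡ 10.
  x = λ² - 7 - 11 = 100 - 18 ≡ 4; y = λ·(7 - 4) - 0 ≡ 4. → (4, 4)

(4, 4)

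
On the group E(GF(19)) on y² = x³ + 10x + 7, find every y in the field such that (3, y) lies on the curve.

x³ + 10x + 7 = 64 ≡ 7 (mod 19).
Square roots of 7 mod 19: 8 and 11 (since 8² = 64 ≡ 7).

8, 11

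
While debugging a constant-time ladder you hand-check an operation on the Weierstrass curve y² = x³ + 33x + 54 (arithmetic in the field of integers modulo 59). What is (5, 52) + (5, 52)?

tangent at (5, 52): λ = (3·5² + 33)/(2·52) ≡ 49/45. 45⁻¹ ≡ 21 (mod 59), so λ ≡ 49·21 ≡ 26.
  x = λ² - 5 - 5 = 676 - 10 ≡ 17; y = λ·(5 - 17) - 52 ≡ 49. → (17, 49)

(17, 49)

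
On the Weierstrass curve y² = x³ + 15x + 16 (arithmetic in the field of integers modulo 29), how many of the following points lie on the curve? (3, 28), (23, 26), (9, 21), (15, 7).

(3, 28): 28² ≡ 1, rhs ≡ 1 → on.
(23, 26): 26² ≡ 9, rhs ≡ 0 → off.
(9, 21): 21² ≡ 6, rhs ≡ 10 → off.
(15, 7): 7² ≡ 20, rhs ≡ 20 → on.

2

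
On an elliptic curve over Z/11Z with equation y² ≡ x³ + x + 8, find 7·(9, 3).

Write G = (9, 3).
Repeated addition: build up to 7G.
2G: tangent at (9, 3): λ = (3·9² + 1)/(2·3) ≡ 2/6. 6⁻¹ ≡ 2 (mod 11) since 6·2 = 12 ≡ 1, so λ ≡ 2·2 ≡ 4.
  x = λ² - 9 - 9 = 16 - 18 ≡ 9; y = λ·(9 - 9) - 3 ≡ 8. → (9, 8)
3G: (9, 8) + (9, 3): same x and y₁ ≡ -y₂, so the sum is ∞.
4G: ∞ + (9, 3) = (9, 3) (identity).
5G: tangent at (9, 3): λ = (3·9² + 1)/(2·3) ≡ 2/6. 6⁻¹ ≡ 2 (mod 11), so λ ≡ 2·2 ≡ 4.
  x = λ² - 9 - 9 = 16 - 18 ≡ 9; y = λ·(9 - 9) - 3 ≡ 8. → (9, 8)
6G: (9, 8) + (9, 3): same x and y₁ ≡ -y₂, so the sum is ∞.
7G: ∞ + (9, 3) = (9, 3) (identity).

(9, 3)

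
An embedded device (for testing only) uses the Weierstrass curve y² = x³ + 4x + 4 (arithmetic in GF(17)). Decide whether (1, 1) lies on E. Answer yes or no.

no

y² = 1² ≡ 1; x³ + 4x + 4 = 9 ≡ 9 (mod 17). 1 ≠ 9.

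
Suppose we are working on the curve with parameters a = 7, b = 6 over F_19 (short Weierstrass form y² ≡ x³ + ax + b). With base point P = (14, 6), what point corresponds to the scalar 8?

(14, 13)

Repeated addition: build up to 8P.
2P: tangent at (14, 6): λ = (3·14² + 7)/(2·6) ≡ 6/12. 12⁻¹ ≡ 8 (mod 19), so λ ≡ 6·8 ≡ 10.
  x = λ² - 14 - 14 = 100 - 28 ≡ 15; y = λ·(14 - 15) - 6 ≡ 3. → (15, 3)
3P: (15, 3) + (14, 6). λ = (6 - 3)/(14 - 15) ≡ 3/18 mod 19. 18⁻¹ ≡ 18 (mod 19) since 18·18 = 324 ≡ 1, so λ ≡ 16.
  x = λ² - 15 - 14 = 256 - 29 ≡ 18; y = λ·(15 - 18) - 3 ≡ 6. → (18, 6)
4P: (18, 6) + (14, 6). λ = (6 - 6)/(14 - 18) ≡ 0/15 mod 19. 15⁻¹ ≡ 14 (mod 19) since 15·14 = 210 ≡ 1, so λ ≡ 0.
  x = λ² - 18 - 14 = 0 - 32 ≡ 6; y = λ·(18 - 6) - 6 ≡ 13. → (6, 13)
5P: (6, 13) + (14, 6). λ = (6 - 13)/(14 - 6) ≡ 12/8 mod 19. 8⁻¹ ≡ 12 (mod 19), so λ ≡ 11.
  x = λ² - 6 - 14 = 121 - 20 ≡ 6; y = λ·(6 - 6) - 13 ≡ 6. → (6, 6)
6P: (6, 6) + (14, 6). λ = (6 - 6)/(14 - 6) ≡ 0/8 mod 19. 8⁻¹ ≡ 12 (mod 19), so λ ≡ 0.
  x = λ² - 6 - 14 = 0 - 20 ≡ 18; y = λ·(6 - 18) - 6 ≡ 13. → (18, 13)
7P: (18, 13) + (14, 6). λ = (6 - 13)/(14 - 18) ≡ 12/15 mod 19. 15⁻¹ ≡ 14 (mod 19), so λ ≡ 16.
  x = λ² - 18 - 14 = 256 - 32 ≡ 15; y = λ·(18 - 15) - 13 ≡ 16. → (15, 16)
8P: (15, 16) + (14, 6). λ = (6 - 16)/(14 - 15) ≡ 9/18 mod 19. 18⁻¹ ≡ 18 (mod 19), so λ ≡ 10.
  x = λ² - 15 - 14 = 100 - 29 ≡ 14; y = λ·(15 - 14) - 16 ≡ 13. → (14, 13)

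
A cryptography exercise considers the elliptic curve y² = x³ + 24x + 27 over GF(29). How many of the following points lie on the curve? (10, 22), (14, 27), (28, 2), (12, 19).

(10, 22): 22² ≡ 20, rhs ≡ 20 → on.
(14, 27): 27² ≡ 4, rhs ≡ 4 → on.
(28, 2): 2² ≡ 4, rhs ≡ 2 → off.
(12, 19): 19² ≡ 13, rhs ≡ 13 → on.

3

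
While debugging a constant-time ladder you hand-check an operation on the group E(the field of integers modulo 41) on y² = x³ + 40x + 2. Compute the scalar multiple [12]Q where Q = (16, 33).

Double-and-add on 12 = (1100)₂. Start with Q = (16, 33) for the leading 1-bit.
double: tangent at (16, 33): λ = (3·16² + 40)/(2·33) ≡ 29/25. 25⁻¹ ≡ 23 (mod 41), so λ ≡ 29·23 ≡ 11.
  x = λ² - 16 - 16 = 121 - 32 ≡ 7; y = λ·(16 - 7) - 33 ≡ 25. → (7, 25)
add Q: (7, 25) + (16, 33). λ = (33 - 25)/(16 - 7) ≡ 8/9 mod 41. 9⁻¹ ≡ 32 (mod 41), so λ ≡ 10.
  x = λ² - 7 - 16 = 100 - 23 ≡ 36; y = λ·(7 - 36) - 25 ≡ 13. → (36, 13)
double: tangent at (36, 13): λ = (3·36² + 40)/(2·13) ≡ 33/26. 26⁻¹ ≡ 30 (mod 41), so λ ≡ 33·30 ≡ 6.
  x = λ² - 36 - 36 = 36 - 72 ≡ 5; y = λ·(36 - 5) - 13 ≡ 9. → (5, 9)
double: tangent at (5, 9): λ = (3·5² + 40)/(2·9) ≡ 33/18. 18⁻¹ ≡ 16 (mod 41), so λ ≡ 33·16 ≡ 36.
  x = λ² - 5 - 5 = 1296 - 10 ≡ 15; y = λ·(5 - 15) - 9 ≡ 0. → (15, 0)

(15, 0)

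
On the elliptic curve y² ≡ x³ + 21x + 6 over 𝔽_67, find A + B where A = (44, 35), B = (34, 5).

(44, 35) + (34, 5). λ = (5 - 35)/(34 - 44) ≡ 37/57 mod 67. 57⁻¹ ≡ 20 (mod 67), so λ ≡ 3.
  x = λ² - 44 - 34 = 9 - 78 ≡ 65; y = λ·(44 - 65) - 35 ≡ 36. → (65, 36)

(65, 36)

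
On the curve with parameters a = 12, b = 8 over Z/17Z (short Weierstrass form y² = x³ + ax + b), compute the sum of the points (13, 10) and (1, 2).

(13, 10) + (1, 2). λ = (2 - 10)/(1 - 13) ≡ 9/5 mod 17. 5⁻¹ ≡ 7 (mod 17), so λ ≡ 12.
  x = λ² - 13 - 1 = 144 - 14 ≡ 11; y = λ·(13 - 11) - 10 ≡ 14. → (11, 14)

(11, 14)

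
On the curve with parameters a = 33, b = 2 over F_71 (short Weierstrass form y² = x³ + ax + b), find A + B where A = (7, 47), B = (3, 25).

(38, 31)

(7, 47) + (3, 25). λ = (25 - 47)/(3 - 7) ≡ 49/67 mod 71. 67⁻¹ ≡ 53 (mod 71), so λ ≡ 41.
  x = λ² - 7 - 3 = 1681 - 10 ≡ 38; y = λ·(7 - 38) - 47 ≡ 31. → (38, 31)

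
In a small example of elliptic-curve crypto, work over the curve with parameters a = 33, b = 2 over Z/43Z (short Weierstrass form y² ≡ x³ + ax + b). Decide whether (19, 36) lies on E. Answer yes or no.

yes

y² = 36² ≡ 6; x³ + 33x + 2 = 7488 ≡ 6 (mod 43). 6 = 6.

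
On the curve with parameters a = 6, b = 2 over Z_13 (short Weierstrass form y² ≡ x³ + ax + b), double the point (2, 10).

tangent at (2, 10): λ = (3·2² + 6)/(2·10) ≡ 5/7. 7⁻¹ ≡ 2 (mod 13), so λ ≡ 5·2 ≡ 10.
  x = λ² - 2 - 2 = 100 - 4 ≡ 5; y = λ·(2 - 5) - 10 ≡ 12. → (5, 12)

(5, 12)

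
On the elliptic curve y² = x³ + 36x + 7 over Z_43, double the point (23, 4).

(13, 36)

tangent at (23, 4): λ = (3·23² + 36)/(2·4) ≡ 32/8. 8⁻¹ ≡ 27 (mod 43), so λ ≡ 32·27 ≡ 4.
  x = λ² - 23 - 23 = 16 - 46 ≡ 13; y = λ·(23 - 13) - 4 ≡ 36. → (13, 36)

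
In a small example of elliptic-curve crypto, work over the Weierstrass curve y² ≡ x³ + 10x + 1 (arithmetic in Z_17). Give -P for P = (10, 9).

(10, 8)

-(10, 9) = (10, -9 mod 17) = (10, 8).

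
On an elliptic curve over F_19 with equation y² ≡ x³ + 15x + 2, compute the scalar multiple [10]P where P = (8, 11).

(13, 0)

Double-and-add on 10 = (1010)₂. Start with P = (8, 11) for the leading 1-bit.
double: tangent at (8, 11): λ = (3·8² + 15)/(2·11) ≡ 17/3. 3⁻¹ ≡ 13 (mod 19), so λ ≡ 17·13 ≡ 12.
  x = λ² - 8 - 8 = 144 - 16 ≡ 14; y = λ·(8 - 14) - 11 ≡ 12. → (14, 12)
double: tangent at (14, 12): λ = (3·14² + 15)/(2·12) ≡ 14/5. 5⁻¹ ≡ 4 (mod 19) since 5·4 = 20 ≡ 1, so λ ≡ 14·4 ≡ 18.
  x = λ² - 14 - 14 = 324 - 28 ≡ 11; y = λ·(14 - 11) - 12 ≡ 4. → (11, 4)
add P: (11, 4) + (8, 11). λ = (11 - 4)/(8 - 11) ≡ 7/16 mod 19. 16⁻¹ ≡ 6 (mod 19), so λ ≡ 4.
  x = λ² - 11 - 8 = 16 - 19 ≡ 16; y = λ·(11 - 16) - 4 ≡ 14. → (16, 14)
double: tangent at (16, 14): λ = (3·16² + 15)/(2·14) ≡ 4/9. 9⁻¹ ≡ 17 (mod 19), so λ ≡ 4·17 ≡ 11.
  x = λ² - 16 - 16 = 121 - 32 ≡ 13; y = λ·(16 - 13) - 14 ≡ 0. → (13, 0)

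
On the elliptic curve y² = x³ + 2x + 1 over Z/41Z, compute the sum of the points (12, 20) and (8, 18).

(11, 1)

(12, 20) + (8, 18). λ = (18 - 20)/(8 - 12) ≡ 39/37 mod 41. 37⁻¹ ≡ 10 (mod 41), so λ ≡ 21.
  x = λ² - 12 - 8 = 441 - 20 ≡ 11; y = λ·(12 - 11) - 20 ≡ 1. → (11, 1)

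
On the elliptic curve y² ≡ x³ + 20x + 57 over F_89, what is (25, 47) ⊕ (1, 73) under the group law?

(24, 78)

(25, 47) + (1, 73). λ = (73 - 47)/(1 - 25) ≡ 26/65 mod 89. 65⁻¹ ≡ 63 (mod 89), so λ ≡ 36.
  x = λ² - 25 - 1 = 1296 - 26 ≡ 24; y = λ·(25 - 24) - 47 ≡ 78. → (24, 78)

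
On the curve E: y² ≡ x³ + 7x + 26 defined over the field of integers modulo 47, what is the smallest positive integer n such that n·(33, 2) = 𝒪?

12

2P: tangent at (33, 2): λ = (3·33² + 7)/(2·2) ≡ 31/4. 4⁻¹ ≡ 12 (mod 47), so λ ≡ 31·12 ≡ 43.
  x = λ² - 33 - 33 = 1849 - 66 ≡ 44; y = λ·(33 - 44) - 2 ≡ 42. → (44, 42)
3P: (44, 42) + (33, 2). λ = (2 - 42)/(33 - 44) ≡ 7/36 mod 47. 36⁻¹ ≡ 17 (mod 47), so λ ≡ 25.
  x = λ² - 44 - 33 = 625 - 77 ≡ 31; y = λ·(44 - 31) - 42 ≡ 1. → (31, 1)
4P: (31, 1) + (33, 2). λ = (2 - 1)/(33 - 31) ≡ 1/2 mod 47. 2⁻¹ ≡ 24 (mod 47), so λ ≡ 24.
  x = λ² - 31 - 33 = 576 - 64 ≡ 42; y = λ·(31 - 42) - 1 ≡ 17. → (42, 17)
5P: (42, 17) + (33, 2). λ = (2 - 17)/(33 - 42) ≡ 32/38 mod 47. 38⁻¹ ≡ 26 (mod 47), so λ ≡ 33.
  x = λ² - 42 - 33 = 1089 - 75 ≡ 27; y = λ·(42 - 27) - 17 ≡ 8. → (27, 8)
6P: (27, 8) + (33, 2). λ = (2 - 8)/(33 - 27) ≡ 41/6 mod 47. 6⁻¹ ≡ 8 (mod 47) since 6·8 = 48 ≡ 1, so λ ≡ 46.
  x = λ² - 27 - 33 = 2116 - 60 ≡ 35; y = λ·(27 - 35) - 8 ≡ 0. → (35, 0)
7P: (35, 0) + (33, 2). λ = (2 - 0)/(33 - 35) ≡ 2/45 mod 47. 45⁻¹ ≡ 23 (mod 47), so λ ≡ 46.
  x = λ² - 35 - 33 = 2116 - 68 ≡ 27; y = λ·(35 - 27) - 0 ≡ 39. → (27, 39)
8P: (27, 39) + (33, 2). λ = (2 - 39)/(33 - 27) ≡ 10/6 mod 47. 6⁻¹ ≡ 8 (mod 47) since 6·8 = 48 ≡ 1, so λ ≡ 33.
  x = λ² - 27 - 33 = 1089 - 60 ≡ 42; y = λ·(27 - 42) - 39 ≡ 30. → (42, 30)
9P: (42, 30) + (33, 2). λ = (2 - 30)/(33 - 42) ≡ 19/38 mod 47. 38⁻¹ ≡ 26 (mod 47) since 38·26 = 988 ≡ 1, so λ ≡ 24.
  x = λ² - 42 - 33 = 576 - 75 ≡ 31; y = λ·(42 - 31) - 30 ≡ 46. → (31, 46)
10P: (31, 46) + (33, 2). λ = (2 - 46)/(33 - 31) ≡ 3/2 mod 47. 2⁻¹ ≡ 24 (mod 47), so λ ≡ 25.
  x = λ² - 31 - 33 = 625 - 64 ≡ 44; y = λ·(31 - 44) - 46 ≡ 5. → (44, 5)
11P: (44, 5) + (33, 2). λ = (2 - 5)/(33 - 44) ≡ 44/36 mod 47. 36⁻¹ ≡ 17 (mod 47) since 36·17 = 612 ≡ 1, so λ ≡ 43.
  x = λ² - 44 - 33 = 1849 - 77 ≡ 33; y = λ·(44 - 33) - 5 ≡ 45. → (33, 45)
12P: (33, 45) + (33, 2): same x and y₁ ≡ -y₂, so the sum is 𝒪.
12P = 𝒪, so the order is 12.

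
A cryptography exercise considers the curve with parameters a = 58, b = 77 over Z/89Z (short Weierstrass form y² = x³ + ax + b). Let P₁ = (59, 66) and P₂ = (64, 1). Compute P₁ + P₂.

(59, 66) + (64, 1). λ = (1 - 66)/(64 - 59) ≡ 24/5 mod 89. 5⁻¹ ≡ 18 (mod 89), so λ ≡ 76.
  x = λ² - 59 - 64 = 5776 - 123 ≡ 46; y = λ·(59 - 46) - 66 ≡ 32. → (46, 32)

(46, 32)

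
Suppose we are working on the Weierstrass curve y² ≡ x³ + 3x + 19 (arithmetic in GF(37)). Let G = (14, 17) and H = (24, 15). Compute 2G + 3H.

(29, 1)

First 2G:
Repeated addition: build up to 2G.
2G: tangent at (14, 17): λ = (3·14² + 3)/(2·17) ≡ 36/34. 34⁻¹ ≡ 12 (mod 37), so λ ≡ 36·12 ≡ 25.
  x = λ² - 14 - 14 = 625 - 28 ≡ 5; y = λ·(14 - 5) - 17 ≡ 23. → (5, 23)
2G = (5, 23).
Next 3H:
Repeated addition: build up to 3H.
2H: tangent at (24, 15): λ = (3·24² + 3)/(2·15) ≡ 29/30. 30⁻¹ ≡ 21 (mod 37) since 30·21 = 630 ≡ 1, so λ ≡ 29·21 ≡ 17.
  x = λ² - 24 - 24 = 289 - 48 ≡ 19; y = λ·(24 - 19) - 15 ≡ 33. → (19, 33)
3H: (19, 33) + (24, 15). λ = (15 - 33)/(24 - 19) ≡ 19/5 mod 37. 5⁻¹ ≡ 15 (mod 37) since 5·15 = 75 ≡ 1, so λ ≡ 26.
  x = λ² - 19 - 24 = 676 - 43 ≡ 4; y = λ·(19 - 4) - 33 ≡ 24. → (4, 24)
3H = (4, 24).
Finally 2G + 3H:
(5, 23) + (4, 24). λ = (24 - 23)/(4 - 5) ≡ 1/36 mod 37. 36⁻¹ ≡ 36 (mod 37), so λ ≡ 36.
  x = λ² - 5 - 4 = 1296 - 9 ≡ 29; y = λ·(5 - 29) - 23 ≡ 1. → (29, 1)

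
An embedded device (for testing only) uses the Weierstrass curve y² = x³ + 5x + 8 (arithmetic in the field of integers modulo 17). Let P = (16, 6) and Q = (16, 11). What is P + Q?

The two points share x = 16 and their y-coordinates satisfy 6 + 11 ≡ 0 (mod 17), so they are inverses. Their sum is O.

O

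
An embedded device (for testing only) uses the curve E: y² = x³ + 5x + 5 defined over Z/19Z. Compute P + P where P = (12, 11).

tangent at (12, 11): λ = (3·12² + 5)/(2·11) ≡ 0/3. 3⁻¹ ≡ 13 (mod 19), so λ ≡ 0·13 ≡ 0.
  x = λ² - 12 - 12 = 0 - 24 ≡ 14; y = λ·(12 - 14) - 11 ≡ 8. → (14, 8)

(14, 8)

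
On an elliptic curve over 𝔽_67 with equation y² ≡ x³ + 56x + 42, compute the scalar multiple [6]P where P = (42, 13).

(61, 48)

Repeated addition: build up to 6P.
2P: tangent at (42, 13): λ = (3·42² + 56)/(2·13) ≡ 55/26. 26⁻¹ ≡ 49 (mod 67) since 26·49 = 1274 ≡ 1, so λ ≡ 55·49 ≡ 15.
  x = λ² - 42 - 42 = 225 - 84 ≡ 7; y = λ·(42 - 7) - 13 ≡ 43. → (7, 43)
3P: (7, 43) + (42, 13). λ = (13 - 43)/(42 - 7) ≡ 37/35 mod 67. 35⁻¹ ≡ 23 (mod 67), so λ ≡ 47.
  x = λ² - 7 - 42 = 2209 - 49 ≡ 16; y = λ·(7 - 16) - 43 ≡ 3. → (16, 3)
4P: (16, 3) + (42, 13). λ = (13 - 3)/(42 - 16) ≡ 10/26 mod 67. 26⁻¹ ≡ 49 (mod 67), so λ ≡ 21.
  x = λ² - 16 - 42 = 441 - 58 ≡ 48; y = λ·(16 - 48) - 3 ≡ 62. → (48, 62)
5P: (48, 62) + (42, 13). λ = (13 - 62)/(42 - 48) ≡ 18/61 mod 67. 61⁻¹ ≡ 11 (mod 67), so λ ≡ 64.
  x = λ² - 48 - 42 = 4096 - 90 ≡ 53; y = λ·(48 - 53) - 62 ≡ 20. → (53, 20)
6P: (53, 20) + (42, 13). λ = (13 - 20)/(42 - 53) ≡ 60/56 mod 67. 56⁻¹ ≡ 6 (mod 67) since 56·6 = 336 ≡ 1, so λ ≡ 25.
  x = λ² - 53 - 42 = 625 - 95 ≡ 61; y = λ·(53 - 61) - 20 ≡ 48. → (61, 48)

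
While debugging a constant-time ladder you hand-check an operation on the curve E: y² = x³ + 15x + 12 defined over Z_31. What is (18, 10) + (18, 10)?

(28, 8)

tangent at (18, 10): λ = (3·18² + 15)/(2·10) ≡ 26/20. 20⁻¹ ≡ 14 (mod 31), so λ ≡ 26·14 ≡ 23.
  x = λ² - 18 - 18 = 529 - 36 ≡ 28; y = λ·(18 - 28) - 10 ≡ 8. → (28, 8)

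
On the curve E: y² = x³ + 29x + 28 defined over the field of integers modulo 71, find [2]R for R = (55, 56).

(61, 4)

tangent at (55, 56): λ = (3·55² + 29)/(2·56) ≡ 16/41. 41⁻¹ ≡ 26 (mod 71) since 41·26 = 1066 ≡ 1, so λ ≡ 16·26 ≡ 61.
  x = λ² - 55 - 55 = 3721 - 110 ≡ 61; y = λ·(55 - 61) - 56 ≡ 4. → (61, 4)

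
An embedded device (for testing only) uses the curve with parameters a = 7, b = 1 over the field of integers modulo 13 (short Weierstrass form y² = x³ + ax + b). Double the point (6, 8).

(0, 1)

tangent at (6, 8): λ = (3·6² + 7)/(2·8) ≡ 11/3. 3⁻¹ ≡ 9 (mod 13), so λ ≡ 11·9 ≡ 8.
  x = λ² - 6 - 6 = 64 - 12 ≡ 0; y = λ·(6 - 0) - 8 ≡ 1. → (0, 1)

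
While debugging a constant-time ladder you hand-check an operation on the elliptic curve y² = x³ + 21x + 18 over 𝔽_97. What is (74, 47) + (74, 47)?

(28, 32)

tangent at (74, 47): λ = (3·74² + 21)/(2·47) ≡ 56/94. 94⁻¹ ≡ 32 (mod 97) since 94·32 = 3008 ≡ 1, so λ ≡ 56·32 ≡ 46.
  x = λ² - 74 - 74 = 2116 - 148 ≡ 28; y = λ·(74 - 28) - 47 ≡ 32. → (28, 32)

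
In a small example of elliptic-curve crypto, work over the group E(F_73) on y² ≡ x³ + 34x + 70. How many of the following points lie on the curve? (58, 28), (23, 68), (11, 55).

(58, 28): 28² ≡ 54, rhs ≡ 54 → on.
(23, 68): 68² ≡ 25, rhs ≡ 25 → on.
(11, 55): 55² ≡ 32, rhs ≡ 23 → off.

2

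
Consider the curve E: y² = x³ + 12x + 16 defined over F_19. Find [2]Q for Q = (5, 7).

tangent at (5, 7): λ = (3·5² + 12)/(2·7) ≡ 11/14. 14⁻¹ ≡ 15 (mod 19), so λ ≡ 11·15 ≡ 13.
  x = λ² - 5 - 5 = 169 - 10 ≡ 7; y = λ·(5 - 7) - 7 ≡ 5. → (7, 5)

(7, 5)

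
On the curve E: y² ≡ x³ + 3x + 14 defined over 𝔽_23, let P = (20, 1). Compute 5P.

(5, 19)

Repeated addition: build up to 5P.
2P: tangent at (20, 1): λ = (3·20² + 3)/(2·1) ≡ 7/2. 2⁻¹ ≡ 12 (mod 23), so λ ≡ 7·12 ≡ 15.
  x = λ² - 20 - 20 = 225 - 40 ≡ 1; y = λ·(20 - 1) - 1 ≡ 8. → (1, 8)
3P: (1, 8) + (20, 1). λ = (1 - 8)/(20 - 1) ≡ 16/19 mod 23. 19⁻¹ ≡ 17 (mod 23) since 19·17 = 323 ≡ 1, so λ ≡ 19.
  x = λ² - 1 - 20 = 361 - 21 ≡ 18; y = λ·(1 - 18) - 8 ≡ 14. → (18, 14)
4P: (18, 14) + (20, 1). λ = (1 - 14)/(20 - 18) ≡ 10/2 mod 23. 2⁻¹ ≡ 12 (mod 23), so λ ≡ 5.
  x = λ² - 18 - 20 = 25 - 38 ≡ 10; y = λ·(18 - 10) - 14 ≡ 3. → (10, 3)
5P: (10, 3) + (20, 1). λ = (1 - 3)/(20 - 10) ≡ 21/10 mod 23. 10⁻¹ ≡ 7 (mod 23) since 10·7 = 70 ≡ 1, so λ ≡ 9.
  x = λ² - 10 - 20 = 81 - 30 ≡ 5; y = λ·(10 - 5) - 3 ≡ 19. → (5, 19)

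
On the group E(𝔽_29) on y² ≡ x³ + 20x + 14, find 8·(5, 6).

Write P = (5, 6).
Double-and-add on 8 = (1000)₂. Start with P = (5, 6) for the leading 1-bit.
double: tangent at (5, 6): λ = (3·5² + 20)/(2·6) ≡ 8/12. 12⁻¹ ≡ 17 (mod 29), so λ ≡ 8·17 ≡ 20.
  x = λ² - 5 - 5 = 400 - 10 ≡ 13; y = λ·(5 - 13) - 6 ≡ 8. → (13, 8)
double: tangent at (13, 8): λ = (3·13² + 20)/(2·8) ≡ 5/16. 16⁻¹ ≡ 20 (mod 29), so λ ≡ 5·20 ≡ 13.
  x = λ² - 13 - 13 = 169 - 26 ≡ 27; y = λ·(13 - 27) - 8 ≡ 13. → (27, 13)
double: tangent at (27, 13): λ = (3·27² + 20)/(2·13) ≡ 3/26. 26⁻¹ ≡ 19 (mod 29), so λ ≡ 3·19 ≡ 28.
  x = λ² - 27 - 27 = 784 - 54 ≡ 5; y = λ·(27 - 5) - 13 ≡ 23. → (5, 23)

(5, 23)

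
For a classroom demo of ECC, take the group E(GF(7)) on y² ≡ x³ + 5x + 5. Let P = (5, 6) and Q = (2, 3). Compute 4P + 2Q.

First 4P:
Double-and-add on 4 = (100)₂. Start with P = (5, 6) for the leading 1-bit.
double: tangent at (5, 6): λ = (3·5² + 5)/(2·6) ≡ 3/5. 5⁻¹ ≡ 3 (mod 7) since 5·3 = 15 ≡ 1, so λ ≡ 3·3 ≡ 2.
  x = λ² - 5 - 5 = 4 - 10 ≡ 1; y = λ·(5 - 1) - 6 ≡ 2. → (1, 2)
double: tangent at (1, 2): λ = (3·1² + 5)/(2·2) ≡ 1/4. 4⁻¹ ≡ 2 (mod 7) since 4·2 = 8 ≡ 1, so λ ≡ 1·2 ≡ 2.
  x = λ² - 1 - 1 = 4 - 2 ≡ 2; y = λ·(1 - 2) - 2 ≡ 3. → (2, 3)
4P = (2, 3).
Next 2Q:
Repeated addition: build up to 2Q.
2Q: tangent at (2, 3): λ = (3·2² + 5)/(2·3) ≡ 3/6. 6⁻¹ ≡ 6 (mod 7) since 6·6 = 36 ≡ 1, so λ ≡ 3·6 ≡ 4.
  x = λ² - 2 - 2 = 16 - 4 ≡ 5; y = λ·(2 - 5) - 3 ≡ 6. → (5, 6)
2Q = (5, 6).
Finally 4P + 2Q:
(2, 3) + (5, 6). λ = (6 - 3)/(5 - 2) ≡ 3/3 mod 7. 3⁻¹ ≡ 5 (mod 7) since 3·5 = 15 ≡ 1, so λ ≡ 1.
  x = λ² - 2 - 5 = 1 - 7 ≡ 1; y = λ·(2 - 1) - 3 ≡ 5. → (1, 5)

(1, 5)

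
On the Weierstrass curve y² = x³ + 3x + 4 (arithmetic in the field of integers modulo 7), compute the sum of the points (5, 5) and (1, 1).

(5, 5) + (1, 1). λ = (1 - 5)/(1 - 5) ≡ 3/3 mod 7. 3⁻¹ ≡ 5 (mod 7), so λ ≡ 1.
  x = λ² - 5 - 1 = 1 - 6 ≡ 2; y = λ·(5 - 2) - 5 ≡ 5. → (2, 5)

(2, 5)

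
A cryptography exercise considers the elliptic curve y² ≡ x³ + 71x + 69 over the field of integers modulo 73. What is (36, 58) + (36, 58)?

tangent at (36, 58): λ = (3·36² + 71)/(2·58) ≡ 17/43. 43⁻¹ ≡ 17 (mod 73) since 43·17 = 731 ≡ 1, so λ ≡ 17·17 ≡ 70.
  x = λ² - 36 - 36 = 4900 - 72 ≡ 10; y = λ·(36 - 10) - 58 ≡ 10. → (10, 10)

(10, 10)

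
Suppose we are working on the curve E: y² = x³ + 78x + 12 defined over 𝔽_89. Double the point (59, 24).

(15, 75)

tangent at (59, 24): λ = (3·59² + 78)/(2·24) ≡ 19/48. 48⁻¹ ≡ 13 (mod 89) since 48·13 = 624 ≡ 1, so λ ≡ 19·13 ≡ 69.
  x = λ² - 59 - 59 = 4761 - 118 ≡ 15; y = λ·(59 - 15) - 24 ≡ 75. → (15, 75)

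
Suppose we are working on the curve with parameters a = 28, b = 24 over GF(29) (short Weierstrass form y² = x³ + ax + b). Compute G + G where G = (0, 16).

(13, 27)

tangent at (0, 16): λ = (3·0² + 28)/(2·16) ≡ 28/3. 3⁻¹ ≡ 10 (mod 29), so λ ≡ 28·10 ≡ 19.
  x = λ² - 0 - 0 = 361 - 0 ≡ 13; y = λ·(0 - 13) - 16 ≡ 27. → (13, 27)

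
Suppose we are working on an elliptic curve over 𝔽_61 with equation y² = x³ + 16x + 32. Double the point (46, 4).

tangent at (46, 4): λ = (3·46² + 16)/(2·4) ≡ 20/8. 8⁻¹ ≡ 23 (mod 61), so λ ≡ 20·23 ≡ 33.
  x = λ² - 46 - 46 = 1089 - 92 ≡ 21; y = λ·(46 - 21) - 4 ≡ 28. → (21, 28)

(21, 28)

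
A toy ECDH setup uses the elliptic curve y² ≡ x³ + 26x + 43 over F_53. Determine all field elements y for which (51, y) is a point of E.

6, 47

x³ + 26x + 43 = 134020 ≡ 36 (mod 53).
Square roots of 36 mod 53: 6 and 47 (since 6² = 36 ≡ 36).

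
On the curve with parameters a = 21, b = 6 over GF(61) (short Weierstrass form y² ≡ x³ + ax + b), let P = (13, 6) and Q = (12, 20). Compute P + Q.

(49, 10)

(13, 6) + (12, 20). λ = (20 - 6)/(12 - 13) ≡ 14/60 mod 61. 60⁻¹ ≡ 60 (mod 61), so λ ≡ 47.
  x = λ² - 13 - 12 = 2209 - 25 ≡ 49; y = λ·(13 - 49) - 6 ≡ 10. → (49, 10)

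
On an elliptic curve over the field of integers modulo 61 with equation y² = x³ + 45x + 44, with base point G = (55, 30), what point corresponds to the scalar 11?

(46, 52)

Double-and-add on 11 = (1011)₂. Start with G = (55, 30) for the leading 1-bit.
double: tangent at (55, 30): λ = (3·55² + 45)/(2·30) ≡ 31/60. 60⁻¹ ≡ 60 (mod 61) since 60·60 = 3600 ≡ 1, so λ ≡ 31·60 ≡ 30.
  x = λ² - 55 - 55 = 900 - 110 ≡ 58; y = λ·(55 - 58) - 30 ≡ 2. → (58, 2)
double: tangent at (58, 2): λ = (3·58² + 45)/(2·2) ≡ 11/4. 4⁻¹ ≡ 46 (mod 61), so λ ≡ 11·46 ≡ 18.
  x = λ² - 58 - 58 = 324 - 116 ≡ 25; y = λ·(58 - 25) - 2 ≡ 43. → (25, 43)
add G: (25, 43) + (55, 30). λ = (30 - 43)/(55 - 25) ≡ 48/30 mod 61. 30⁻¹ ≡ 59 (mod 61) since 30·59 = 1770 ≡ 1, so λ ≡ 26.
  x = λ² - 25 - 55 = 676 - 80 ≡ 47; y = λ·(25 - 47) - 43 ≡ 56. → (47, 56)
double: tangent at (47, 56): λ = (3·47² + 45)/(2·56) ≡ 23/51. 51⁻¹ ≡ 6 (mod 61), so λ ≡ 23·6 ≡ 16.
  x = λ² - 47 - 47 = 256 - 94 ≡ 40; y = λ·(47 - 40) - 56 ≡ 56. → (40, 56)
add G: (40, 56) + (55, 30). λ = (30 - 56)/(55 - 40) ≡ 35/15 mod 61. 15⁻¹ ≡ 57 (mod 61) since 15·57 = 855 ≡ 1, so λ ≡ 43.
  x = λ² - 40 - 55 = 1849 - 95 ≡ 46; y = λ·(40 - 46) - 56 ≡ 52. → (46, 52)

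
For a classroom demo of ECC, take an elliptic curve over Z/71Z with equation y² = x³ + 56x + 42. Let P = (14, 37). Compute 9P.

Repeated addition: build up to 9P.
2P: tangent at (14, 37): λ = (3·14² + 56)/(2·37) ≡ 5/3. 3⁻¹ ≡ 24 (mod 71), so λ ≡ 5·24 ≡ 49.
  x = λ² - 14 - 14 = 2401 - 28 ≡ 30; y = λ·(14 - 30) - 37 ≡ 31. → (30, 31)
3P: (30, 31) + (14, 37). λ = (37 - 31)/(14 - 30) ≡ 6/55 mod 71. 55⁻¹ ≡ 31 (mod 71), so λ ≡ 44.
  x = λ² - 30 - 14 = 1936 - 44 ≡ 46; y = λ·(30 - 46) - 31 ≡ 46. → (46, 46)
4P: (46, 46) + (14, 37). λ = (37 - 46)/(14 - 46) ≡ 62/39 mod 71. 39⁻¹ ≡ 51 (mod 71), so λ ≡ 38.
  x = λ² - 46 - 14 = 1444 - 60 ≡ 35; y = λ·(46 - 35) - 46 ≡ 17. → (35, 17)
5P: (35, 17) + (14, 37). λ = (37 - 17)/(14 - 35) ≡ 20/50 mod 71. 50⁻¹ ≡ 27 (mod 71) since 50·27 = 1350 ≡ 1, so λ ≡ 43.
  x = λ² - 35 - 14 = 1849 - 49 ≡ 25; y = λ·(35 - 25) - 17 ≡ 58. → (25, 58)
6P: (25, 58) + (14, 37). λ = (37 - 58)/(14 - 25) ≡ 50/60 mod 71. 60⁻¹ ≡ 58 (mod 71), so λ ≡ 60.
  x = λ² - 25 - 14 = 3600 - 39 ≡ 11; y = λ·(25 - 11) - 58 ≡ 1. → (11, 1)
7P: (11, 1) + (14, 37). λ = (37 - 1)/(14 - 11) ≡ 36/3 mod 71. 3⁻¹ ≡ 24 (mod 71), so λ ≡ 12.
  x = λ² - 11 - 14 = 144 - 25 ≡ 48; y = λ·(11 - 48) - 1 ≡ 52. → (48, 52)
8P: (48, 52) + (14, 37). λ = (37 - 52)/(14 - 48) ≡ 56/37 mod 71. 37⁻¹ ≡ 48 (mod 71) since 37·48 = 1776 ≡ 1, so λ ≡ 61.
  x = λ² - 48 - 14 = 3721 - 62 ≡ 38; y = λ·(48 - 38) - 52 ≡ 61. → (38, 61)
9P: (38, 61) + (14, 37). λ = (37 - 61)/(14 - 38) ≡ 47/47 mod 71. 47⁻¹ ≡ 68 (mod 71), so λ ≡ 1.
  x = λ² - 38 - 14 = 1 - 52 ≡ 20; y = λ·(38 - 20) - 61 ≡ 28. → (20, 28)

(20, 28)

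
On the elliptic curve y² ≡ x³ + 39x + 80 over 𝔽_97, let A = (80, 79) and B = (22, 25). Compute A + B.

(48, 11)

(80, 79) + (22, 25). λ = (25 - 79)/(22 - 80) ≡ 43/39 mod 97. 39⁻¹ ≡ 5 (mod 97) since 39·5 = 195 ≡ 1, so λ ≡ 21.
  x = λ² - 80 - 22 = 441 - 102 ≡ 48; y = λ·(80 - 48) - 79 ≡ 11. → (48, 11)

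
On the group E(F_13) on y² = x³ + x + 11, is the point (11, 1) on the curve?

yes

y² = 1² ≡ 1; x³ + 1x + 11 = 1353 ≡ 1 (mod 13). 1 = 1.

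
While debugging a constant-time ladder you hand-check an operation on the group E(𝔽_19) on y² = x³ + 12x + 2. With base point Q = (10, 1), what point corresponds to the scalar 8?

(10, 1)

Repeated addition: build up to 8Q.
2Q: tangent at (10, 1): λ = (3·10² + 12)/(2·1) ≡ 8/2. 2⁻¹ ≡ 10 (mod 19), so λ ≡ 8·10 ≡ 4.
  x = λ² - 10 - 10 = 16 - 20 ≡ 15; y = λ·(10 - 15) - 1 ≡ 17. → (15, 17)
3Q: (15, 17) + (10, 1). λ = (1 - 17)/(10 - 15) ≡ 3/14 mod 19. 14⁻¹ ≡ 15 (mod 19) since 14·15 = 210 ≡ 1, so λ ≡ 7.
  x = λ² - 15 - 10 = 49 - 25 ≡ 5; y = λ·(15 - 5) - 17 ≡ 15. → (5, 15)
4Q: (5, 15) + (10, 1). λ = (1 - 15)/(10 - 5) ≡ 5/5 mod 19. 5⁻¹ ≡ 4 (mod 19) since 5·4 = 20 ≡ 1, so λ ≡ 1.
  x = λ² - 5 - 10 = 1 - 15 ≡ 5; y = λ·(5 - 5) - 15 ≡ 4. → (5, 4)
5Q: (5, 4) + (10, 1). λ = (1 - 4)/(10 - 5) ≡ 16/5 mod 19. 5⁻¹ ≡ 4 (mod 19), so λ ≡ 7.
  x = λ² - 5 - 10 = 49 - 15 ≡ 15; y = λ·(5 - 15) - 4 ≡ 2. → (15, 2)
6Q: (15, 2) + (10, 1). λ = (1 - 2)/(10 - 15) ≡ 18/14 mod 19. 14⁻¹ ≡ 15 (mod 19), so λ ≡ 4.
  x = λ² - 15 - 10 = 16 - 25 ≡ 10; y = λ·(15 - 10) - 2 ≡ 18. → (10, 18)
7Q: (10, 18) + (10, 1): same x and y₁ ≡ -y₂, so the sum is ∞.
8Q: ∞ + (10, 1) = (10, 1) (identity).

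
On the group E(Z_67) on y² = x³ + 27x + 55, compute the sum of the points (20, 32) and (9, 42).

(20, 35)

(20, 32) + (9, 42). λ = (42 - 32)/(9 - 20) ≡ 10/56 mod 67. 56⁻¹ ≡ 6 (mod 67), so λ ≡ 60.
  x = λ² - 20 - 9 = 3600 - 29 ≡ 20; y = λ·(20 - 20) - 32 ≡ 35. → (20, 35)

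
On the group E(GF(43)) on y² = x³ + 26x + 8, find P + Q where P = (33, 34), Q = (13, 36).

(33, 34) + (13, 36). λ = (36 - 34)/(13 - 33) ≡ 2/23 mod 43. 23⁻¹ ≡ 15 (mod 43), so λ ≡ 30.
  x = λ² - 33 - 13 = 900 - 46 ≡ 37; y = λ·(33 - 37) - 34 ≡ 18. → (37, 18)

(37, 18)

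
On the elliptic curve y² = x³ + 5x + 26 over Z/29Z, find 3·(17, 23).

(15, 24)

Write G = (17, 23).
Repeated addition: build up to 3G.
2G: tangent at (17, 23): λ = (3·17² + 5)/(2·23) ≡ 2/17. 17⁻¹ ≡ 12 (mod 29), so λ ≡ 2·12 ≡ 24.
  x = λ² - 17 - 17 = 576 - 34 ≡ 20; y = λ·(17 - 20) - 23 ≡ 21. → (20, 21)
3G: (20, 21) + (17, 23). λ = (23 - 21)/(17 - 20) ≡ 2/26 mod 29. 26⁻¹ ≡ 19 (mod 29) since 26·19 = 494 ≡ 1, so λ ≡ 9.
  x = λ² - 20 - 17 = 81 - 37 ≡ 15; y = λ·(20 - 15) - 21 ≡ 24. → (15, 24)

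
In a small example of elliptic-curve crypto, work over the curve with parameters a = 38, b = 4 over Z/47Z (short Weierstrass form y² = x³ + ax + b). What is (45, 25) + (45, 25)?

tangent at (45, 25): λ = (3·45² + 38)/(2·25) ≡ 3/3. 3⁻¹ ≡ 16 (mod 47), so λ ≡ 3·16 ≡ 1.
  x = λ² - 45 - 45 = 1 - 90 ≡ 5; y = λ·(45 - 5) - 25 ≡ 15. → (5, 15)

(5, 15)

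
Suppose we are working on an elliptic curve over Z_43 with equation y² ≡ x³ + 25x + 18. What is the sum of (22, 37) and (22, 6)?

The two points share x = 22 and their y-coordinates satisfy 37 + 6 ≡ 0 (mod 43), so they are inverses. Their sum is 𝒪.

O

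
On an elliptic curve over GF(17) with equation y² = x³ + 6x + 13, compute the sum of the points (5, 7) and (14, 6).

(5, 7) + (14, 6). λ = (6 - 7)/(14 - 5) ≡ 16/9 mod 17. 9⁻¹ ≡ 2 (mod 17), so λ ≡ 15.
  x = λ² - 5 - 14 = 225 - 19 ≡ 2; y = λ·(5 - 2) - 7 ≡ 4. → (2, 4)

(2, 4)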